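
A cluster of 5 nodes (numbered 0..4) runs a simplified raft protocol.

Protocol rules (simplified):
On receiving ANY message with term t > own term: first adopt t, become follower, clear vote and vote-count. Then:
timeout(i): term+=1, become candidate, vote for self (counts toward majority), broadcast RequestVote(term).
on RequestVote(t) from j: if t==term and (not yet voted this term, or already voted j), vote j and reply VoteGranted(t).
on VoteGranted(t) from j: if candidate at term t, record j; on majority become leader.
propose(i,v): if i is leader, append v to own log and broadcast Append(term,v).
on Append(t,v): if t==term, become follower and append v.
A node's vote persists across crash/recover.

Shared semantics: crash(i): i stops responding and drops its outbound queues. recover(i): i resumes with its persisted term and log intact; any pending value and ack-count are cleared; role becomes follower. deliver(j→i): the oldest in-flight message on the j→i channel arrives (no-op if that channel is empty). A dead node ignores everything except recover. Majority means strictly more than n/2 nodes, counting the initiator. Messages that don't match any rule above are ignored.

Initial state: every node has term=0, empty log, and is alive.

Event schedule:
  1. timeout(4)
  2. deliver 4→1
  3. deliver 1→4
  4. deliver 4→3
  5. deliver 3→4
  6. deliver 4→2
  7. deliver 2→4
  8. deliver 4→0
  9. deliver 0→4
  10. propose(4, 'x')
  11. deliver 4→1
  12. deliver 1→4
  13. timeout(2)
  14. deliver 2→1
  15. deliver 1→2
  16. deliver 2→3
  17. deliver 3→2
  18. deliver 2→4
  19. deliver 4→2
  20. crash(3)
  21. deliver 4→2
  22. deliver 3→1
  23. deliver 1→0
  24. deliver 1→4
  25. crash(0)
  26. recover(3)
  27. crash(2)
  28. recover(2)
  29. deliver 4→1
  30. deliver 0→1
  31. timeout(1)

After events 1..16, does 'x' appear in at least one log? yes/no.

yes

step 1 timeout(4): 4={cand,t=1,log=-}
step 2 deliver 4→1: 1={foll,t=1,log=-}
step 3 deliver 1→4: —
step 4 deliver 4→3: 3={foll,t=1,log=-}
step 5 deliver 3→4: 4={lead,t=1,log=-}
step 6 deliver 4→2: 2={foll,t=1,log=-}
step 7 deliver 2→4: —
step 8 deliver 4→0: 0={foll,t=1,log=-}
step 9 deliver 0→4: —
step 10 propose(4,'x'): 4={lead,t=1,log=x}
step 11 deliver 4→1: 1={foll,t=1,log=x}
step 12 deliver 1→4: —
step 13 timeout(2): 2={cand,t=2,log=-}
step 14 deliver 2→1: 1={foll,t=2,log=x}
step 15 deliver 1→2: —
step 16 deliver 2→3: 3={foll,t=2,log=-}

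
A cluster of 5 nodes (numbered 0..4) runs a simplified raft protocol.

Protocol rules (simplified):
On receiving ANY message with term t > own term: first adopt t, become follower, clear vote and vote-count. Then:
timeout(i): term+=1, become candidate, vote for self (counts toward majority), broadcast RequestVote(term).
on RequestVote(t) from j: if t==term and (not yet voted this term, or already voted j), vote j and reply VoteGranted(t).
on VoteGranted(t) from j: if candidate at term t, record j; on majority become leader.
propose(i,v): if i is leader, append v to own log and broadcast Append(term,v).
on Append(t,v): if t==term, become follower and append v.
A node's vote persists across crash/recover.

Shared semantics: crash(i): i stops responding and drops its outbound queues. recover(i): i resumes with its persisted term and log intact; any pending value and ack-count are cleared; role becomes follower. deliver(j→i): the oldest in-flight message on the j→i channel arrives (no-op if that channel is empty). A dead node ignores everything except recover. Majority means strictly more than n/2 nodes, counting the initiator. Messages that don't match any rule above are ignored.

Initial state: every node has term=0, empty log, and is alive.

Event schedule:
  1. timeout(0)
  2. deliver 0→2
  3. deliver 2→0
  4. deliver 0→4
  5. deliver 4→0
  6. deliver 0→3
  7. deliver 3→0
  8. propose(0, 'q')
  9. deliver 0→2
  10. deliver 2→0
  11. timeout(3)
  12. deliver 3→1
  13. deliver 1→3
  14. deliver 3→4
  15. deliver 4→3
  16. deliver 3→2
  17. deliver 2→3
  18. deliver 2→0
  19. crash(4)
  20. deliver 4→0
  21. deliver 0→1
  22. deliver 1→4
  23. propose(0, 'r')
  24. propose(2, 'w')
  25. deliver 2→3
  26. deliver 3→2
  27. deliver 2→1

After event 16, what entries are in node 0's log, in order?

q

[1] timeout(0) → N0(cand t1 [-])
[2] deliver 0→2 → N2(foll t1 [-])
[3] deliver 2→0 → ∅
[4] deliver 0→4 → N4(foll t1 [-])
[5] deliver 4→0 → N0(lead t1 [-])
[6] deliver 0→3 → N3(foll t1 [-])
[7] deliver 3→0 → ∅
[8] propose(0,'q') → N0(lead t1 [q])
[9] deliver 0→2 → N2(foll t1 [q])
[10] deliver 2→0 → ∅
[11] timeout(3) → N3(cand t2 [-])
[12] deliver 3→1 → N1(foll t2 [-])
[13] deliver 1→3 → ∅
[14] deliver 3→4 → N4(foll t2 [-])
[15] deliver 4→3 → N3(lead t2 [-])
[16] deliver 3→2 → N2(foll t2 [q])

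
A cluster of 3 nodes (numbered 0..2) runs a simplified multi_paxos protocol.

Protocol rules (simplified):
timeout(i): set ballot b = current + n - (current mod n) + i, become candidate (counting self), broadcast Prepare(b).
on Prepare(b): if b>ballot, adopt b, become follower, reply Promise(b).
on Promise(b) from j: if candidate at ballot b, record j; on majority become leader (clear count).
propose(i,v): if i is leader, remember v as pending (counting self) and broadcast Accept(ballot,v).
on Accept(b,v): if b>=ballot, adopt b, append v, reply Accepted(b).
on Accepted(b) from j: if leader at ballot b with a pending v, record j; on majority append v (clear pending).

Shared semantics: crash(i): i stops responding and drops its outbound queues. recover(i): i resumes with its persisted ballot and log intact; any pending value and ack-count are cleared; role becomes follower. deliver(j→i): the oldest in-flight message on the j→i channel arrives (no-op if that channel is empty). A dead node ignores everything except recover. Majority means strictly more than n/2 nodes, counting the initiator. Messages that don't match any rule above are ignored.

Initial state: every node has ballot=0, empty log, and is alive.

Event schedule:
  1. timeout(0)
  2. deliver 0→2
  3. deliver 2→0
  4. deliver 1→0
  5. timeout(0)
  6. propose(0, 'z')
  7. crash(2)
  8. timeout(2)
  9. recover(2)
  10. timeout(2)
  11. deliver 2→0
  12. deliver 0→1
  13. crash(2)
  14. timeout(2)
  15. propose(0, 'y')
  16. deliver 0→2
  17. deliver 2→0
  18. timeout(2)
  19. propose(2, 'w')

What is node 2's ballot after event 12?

[1] timeout(0) → N0(cand b3 [-])
[2] deliver 0→2 → N2(foll b3 [-])
[3] deliver 2→0 → N0(lead b3 [-])
[4] deliver 1→0 → ∅
[5] timeout(0) → N0(cand b6 [-])
[6] propose(0,'z') → ∅
[7] crash(2) → N2(✗foll b3 [-])
[8] timeout(2) → ∅
[9] recover(2) → N2(foll b3 [-])
[10] timeout(2) → N2(cand b8 [-])
[11] deliver 2→0 → N0(foll b8 [-])
[12] deliver 0→1 → N1(foll b3 [-])

8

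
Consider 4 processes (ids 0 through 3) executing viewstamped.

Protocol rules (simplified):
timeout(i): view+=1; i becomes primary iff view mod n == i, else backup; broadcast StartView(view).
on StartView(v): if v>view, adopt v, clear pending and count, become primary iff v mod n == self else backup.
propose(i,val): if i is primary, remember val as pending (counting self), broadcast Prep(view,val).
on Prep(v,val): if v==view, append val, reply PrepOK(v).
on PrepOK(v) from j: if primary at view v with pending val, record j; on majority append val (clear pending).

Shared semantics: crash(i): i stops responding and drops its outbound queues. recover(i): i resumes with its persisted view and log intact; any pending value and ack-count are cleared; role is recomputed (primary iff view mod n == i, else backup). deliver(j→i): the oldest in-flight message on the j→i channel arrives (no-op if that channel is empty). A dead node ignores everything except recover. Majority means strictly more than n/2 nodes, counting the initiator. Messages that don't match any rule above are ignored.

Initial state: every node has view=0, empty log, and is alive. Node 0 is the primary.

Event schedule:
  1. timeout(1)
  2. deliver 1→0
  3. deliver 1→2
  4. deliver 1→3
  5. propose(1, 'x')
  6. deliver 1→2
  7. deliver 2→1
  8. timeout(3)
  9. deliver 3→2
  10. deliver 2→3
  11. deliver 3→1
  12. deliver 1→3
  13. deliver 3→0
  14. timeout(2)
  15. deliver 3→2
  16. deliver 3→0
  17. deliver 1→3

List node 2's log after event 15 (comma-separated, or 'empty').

after 1 — timeout(1): n1:prim/v1/[-]
after 2 — deliver 1→0: n0:back/v1/[-]
after 3 — deliver 1→2: n2:back/v1/[-]
after 4 — deliver 1→3: n3:back/v1/[-]
after 5 — propose(1,'x'): ·
after 6 — deliver 1→2: n2:back/v1/[x]
after 7 — deliver 2→1: ·
after 8 — timeout(3): n3:back/v2/[-]
after 9 — deliver 3→2: n2:prim/v2/[x]
after 10 — deliver 2→3: ·
after 11 — deliver 3→1: n1:back/v2/[-]
after 12 — deliver 1→3: ·
after 13 — deliver 3→0: n0:back/v2/[-]
after 14 — timeout(2): n2:back/v3/[x]
after 15 — deliver 3→2: ·

x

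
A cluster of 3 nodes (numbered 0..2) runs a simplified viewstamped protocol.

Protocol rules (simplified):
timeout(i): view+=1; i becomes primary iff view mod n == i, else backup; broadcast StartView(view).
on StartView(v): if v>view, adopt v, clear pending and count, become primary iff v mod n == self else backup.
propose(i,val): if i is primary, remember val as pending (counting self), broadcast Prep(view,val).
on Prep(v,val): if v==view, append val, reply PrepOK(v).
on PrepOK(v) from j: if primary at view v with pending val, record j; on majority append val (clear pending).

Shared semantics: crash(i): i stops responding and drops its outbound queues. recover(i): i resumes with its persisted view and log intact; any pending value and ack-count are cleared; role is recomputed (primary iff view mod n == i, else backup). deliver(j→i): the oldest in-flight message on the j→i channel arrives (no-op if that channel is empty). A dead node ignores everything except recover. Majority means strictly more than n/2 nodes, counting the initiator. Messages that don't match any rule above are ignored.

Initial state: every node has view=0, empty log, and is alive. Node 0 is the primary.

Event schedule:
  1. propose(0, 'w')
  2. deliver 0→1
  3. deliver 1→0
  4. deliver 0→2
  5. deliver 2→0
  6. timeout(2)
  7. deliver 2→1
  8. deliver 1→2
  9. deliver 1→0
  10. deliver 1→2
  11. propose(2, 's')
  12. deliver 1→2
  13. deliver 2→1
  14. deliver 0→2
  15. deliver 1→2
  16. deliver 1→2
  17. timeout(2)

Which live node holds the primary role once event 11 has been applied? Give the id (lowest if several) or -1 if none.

0

after 1 — propose(0,'w'): ·
after 2 — deliver 0→1: n1:back/v0/[w]
after 3 — deliver 1→0: n0:prim/v0/[w]
after 4 — deliver 0→2: n2:back/v0/[w]
after 5 — deliver 2→0: ·
after 6 — timeout(2): n2:back/v1/[w]
after 7 — deliver 2→1: n1:prim/v1/[w]
after 8 — deliver 1→2: ·
after 9 — deliver 1→0: ·
after 10 — deliver 1→2: ·
after 11 — propose(2,'s'): ·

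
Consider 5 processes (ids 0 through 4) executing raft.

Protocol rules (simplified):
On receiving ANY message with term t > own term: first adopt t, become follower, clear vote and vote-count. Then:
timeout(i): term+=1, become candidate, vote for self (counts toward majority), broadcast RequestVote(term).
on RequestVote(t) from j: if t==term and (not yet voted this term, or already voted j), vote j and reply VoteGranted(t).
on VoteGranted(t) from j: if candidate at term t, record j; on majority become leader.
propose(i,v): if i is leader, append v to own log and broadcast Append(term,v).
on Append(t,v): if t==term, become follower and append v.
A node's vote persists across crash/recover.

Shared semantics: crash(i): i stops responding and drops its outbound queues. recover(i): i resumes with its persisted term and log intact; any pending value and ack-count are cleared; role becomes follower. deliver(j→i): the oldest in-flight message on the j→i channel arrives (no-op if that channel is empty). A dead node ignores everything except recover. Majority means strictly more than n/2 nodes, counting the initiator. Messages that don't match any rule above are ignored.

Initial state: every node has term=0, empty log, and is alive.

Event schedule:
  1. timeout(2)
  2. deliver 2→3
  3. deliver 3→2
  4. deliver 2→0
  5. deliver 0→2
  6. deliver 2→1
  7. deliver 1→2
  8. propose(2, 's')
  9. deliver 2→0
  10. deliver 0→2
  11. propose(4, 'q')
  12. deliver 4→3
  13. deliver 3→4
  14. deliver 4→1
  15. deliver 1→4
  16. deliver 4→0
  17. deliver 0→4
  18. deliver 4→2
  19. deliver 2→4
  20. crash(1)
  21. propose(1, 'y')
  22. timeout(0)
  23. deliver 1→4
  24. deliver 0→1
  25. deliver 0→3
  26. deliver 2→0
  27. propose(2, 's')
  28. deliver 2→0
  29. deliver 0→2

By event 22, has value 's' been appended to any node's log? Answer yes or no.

step 1 timeout(2): 2={cand,t=1,log=-}
step 2 deliver 2→3: 3={foll,t=1,log=-}
step 3 deliver 3→2: —
step 4 deliver 2→0: 0={foll,t=1,log=-}
step 5 deliver 0→2: 2={lead,t=1,log=-}
step 6 deliver 2→1: 1={foll,t=1,log=-}
step 7 deliver 1→2: —
step 8 propose(2,'s'): 2={lead,t=1,log=s}
step 9 deliver 2→0: 0={foll,t=1,log=s}
step 10 deliver 0→2: —
step 11 propose(4,'q'): —
step 12 deliver 4→3: —
step 13 deliver 3→4: —
step 14 deliver 4→1: —
step 15 deliver 1→4: —
step 16 deliver 4→0: —
step 17 deliver 0→4: —
step 18 deliver 4→2: —
step 19 deliver 2→4: 4={foll,t=1,log=-}
step 20 crash(1): 1={✗foll,t=1,log=-}
step 21 propose(1,'y'): —
step 22 timeout(0): 0={cand,t=2,log=s}

yes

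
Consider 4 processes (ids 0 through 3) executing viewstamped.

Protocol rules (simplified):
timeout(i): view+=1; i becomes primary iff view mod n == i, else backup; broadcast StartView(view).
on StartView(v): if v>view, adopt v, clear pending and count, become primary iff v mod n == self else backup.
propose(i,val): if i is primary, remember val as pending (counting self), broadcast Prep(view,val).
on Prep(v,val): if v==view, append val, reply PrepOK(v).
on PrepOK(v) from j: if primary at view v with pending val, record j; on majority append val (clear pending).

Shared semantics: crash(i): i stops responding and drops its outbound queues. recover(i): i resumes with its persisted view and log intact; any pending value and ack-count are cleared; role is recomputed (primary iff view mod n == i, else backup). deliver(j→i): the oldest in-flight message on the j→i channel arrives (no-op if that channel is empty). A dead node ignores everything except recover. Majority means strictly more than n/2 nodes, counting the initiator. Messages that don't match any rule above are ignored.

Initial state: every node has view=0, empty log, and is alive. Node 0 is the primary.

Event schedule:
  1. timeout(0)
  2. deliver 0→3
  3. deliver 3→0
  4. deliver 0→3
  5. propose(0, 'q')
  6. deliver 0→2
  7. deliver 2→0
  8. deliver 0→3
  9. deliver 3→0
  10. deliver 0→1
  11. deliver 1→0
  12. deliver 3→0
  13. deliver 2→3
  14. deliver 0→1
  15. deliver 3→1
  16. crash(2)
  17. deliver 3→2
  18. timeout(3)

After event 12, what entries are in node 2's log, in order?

empty

1. timeout(0):  <0:back v1 ->
2. deliver 0→3:  <3:back v1 ->
3. deliver 3→0:  nop
4. deliver 0→3:  nop
5. propose(0,'q'):  nop
6. deliver 0→2:  <2:back v1 ->
7. deliver 2→0:  nop
8. deliver 0→3:  nop
9. deliver 3→0:  nop
10. deliver 0→1:  <1:prim v1 ->
11. deliver 1→0:  nop
12. deliver 3→0:  nop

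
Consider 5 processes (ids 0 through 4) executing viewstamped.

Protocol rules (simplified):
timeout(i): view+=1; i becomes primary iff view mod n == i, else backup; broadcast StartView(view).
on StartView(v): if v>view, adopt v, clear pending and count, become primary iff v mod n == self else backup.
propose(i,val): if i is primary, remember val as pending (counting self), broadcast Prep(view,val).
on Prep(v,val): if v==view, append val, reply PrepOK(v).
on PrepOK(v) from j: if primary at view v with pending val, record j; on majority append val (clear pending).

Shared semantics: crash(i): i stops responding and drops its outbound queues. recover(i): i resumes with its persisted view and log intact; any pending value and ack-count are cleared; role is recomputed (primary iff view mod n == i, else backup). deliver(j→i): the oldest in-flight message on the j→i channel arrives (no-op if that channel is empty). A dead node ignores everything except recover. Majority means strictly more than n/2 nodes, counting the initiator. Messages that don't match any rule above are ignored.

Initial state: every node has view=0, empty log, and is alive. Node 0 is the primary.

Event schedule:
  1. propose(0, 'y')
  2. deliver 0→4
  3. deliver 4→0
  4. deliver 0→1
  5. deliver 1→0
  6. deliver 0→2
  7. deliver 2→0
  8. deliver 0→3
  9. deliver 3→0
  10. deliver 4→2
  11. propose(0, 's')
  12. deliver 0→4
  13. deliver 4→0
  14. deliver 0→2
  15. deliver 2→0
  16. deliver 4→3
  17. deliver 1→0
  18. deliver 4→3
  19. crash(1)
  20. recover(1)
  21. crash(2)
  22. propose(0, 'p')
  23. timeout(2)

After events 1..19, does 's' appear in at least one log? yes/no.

after 1 — propose(0,'y'): ·
after 2 — deliver 0→4: n4:back/v0/[y]
after 3 — deliver 4→0: ·
after 4 — deliver 0→1: n1:back/v0/[y]
after 5 — deliver 1→0: n0:prim/v0/[y]
after 6 — deliver 0→2: n2:back/v0/[y]
after 7 — deliver 2→0: ·
after 8 — deliver 0→3: n3:back/v0/[y]
after 9 — deliver 3→0: ·
after 10 — deliver 4→2: ·
after 11 — propose(0,'s'): ·
after 12 — deliver 0→4: n4:back/v0/[y,s]
after 13 — deliver 4→0: ·
after 14 — deliver 0→2: n2:back/v0/[y,s]
after 15 — deliver 2→0: n0:prim/v0/[y,s]
after 16 — deliver 4→3: ·
after 17 — deliver 1→0: ·
after 18 — deliver 4→3: ·
after 19 — crash(1): n1:✗back/v0/[y]

yes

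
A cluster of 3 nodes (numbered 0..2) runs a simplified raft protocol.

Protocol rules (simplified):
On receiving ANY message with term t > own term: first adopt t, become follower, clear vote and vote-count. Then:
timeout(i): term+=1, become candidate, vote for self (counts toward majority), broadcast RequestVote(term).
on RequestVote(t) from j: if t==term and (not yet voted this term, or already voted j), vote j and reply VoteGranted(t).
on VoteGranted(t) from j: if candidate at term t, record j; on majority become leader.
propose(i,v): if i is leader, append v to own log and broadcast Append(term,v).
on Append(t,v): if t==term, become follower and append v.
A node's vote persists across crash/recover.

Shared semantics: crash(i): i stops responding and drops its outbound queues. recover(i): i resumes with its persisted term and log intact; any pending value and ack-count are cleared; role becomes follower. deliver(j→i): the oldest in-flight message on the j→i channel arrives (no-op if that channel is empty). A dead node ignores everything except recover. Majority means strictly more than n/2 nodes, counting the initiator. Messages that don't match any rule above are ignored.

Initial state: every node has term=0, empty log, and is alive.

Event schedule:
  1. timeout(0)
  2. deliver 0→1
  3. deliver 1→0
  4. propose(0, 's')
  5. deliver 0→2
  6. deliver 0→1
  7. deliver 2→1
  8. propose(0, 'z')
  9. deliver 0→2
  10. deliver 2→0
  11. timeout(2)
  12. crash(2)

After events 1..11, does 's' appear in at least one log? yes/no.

yes

step 1 timeout(0): 0={cand,t=1,log=-}
step 2 deliver 0→1: 1={foll,t=1,log=-}
step 3 deliver 1→0: 0={lead,t=1,log=-}
step 4 propose(0,'s'): 0={lead,t=1,log=s}
step 5 deliver 0→2: 2={foll,t=1,log=-}
step 6 deliver 0→1: 1={foll,t=1,log=s}
step 7 deliver 2→1: —
step 8 propose(0,'z'): 0={lead,t=1,log=s,z}
step 9 deliver 0→2: 2={foll,t=1,log=s}
step 10 deliver 2→0: —
step 11 timeout(2): 2={cand,t=2,log=s}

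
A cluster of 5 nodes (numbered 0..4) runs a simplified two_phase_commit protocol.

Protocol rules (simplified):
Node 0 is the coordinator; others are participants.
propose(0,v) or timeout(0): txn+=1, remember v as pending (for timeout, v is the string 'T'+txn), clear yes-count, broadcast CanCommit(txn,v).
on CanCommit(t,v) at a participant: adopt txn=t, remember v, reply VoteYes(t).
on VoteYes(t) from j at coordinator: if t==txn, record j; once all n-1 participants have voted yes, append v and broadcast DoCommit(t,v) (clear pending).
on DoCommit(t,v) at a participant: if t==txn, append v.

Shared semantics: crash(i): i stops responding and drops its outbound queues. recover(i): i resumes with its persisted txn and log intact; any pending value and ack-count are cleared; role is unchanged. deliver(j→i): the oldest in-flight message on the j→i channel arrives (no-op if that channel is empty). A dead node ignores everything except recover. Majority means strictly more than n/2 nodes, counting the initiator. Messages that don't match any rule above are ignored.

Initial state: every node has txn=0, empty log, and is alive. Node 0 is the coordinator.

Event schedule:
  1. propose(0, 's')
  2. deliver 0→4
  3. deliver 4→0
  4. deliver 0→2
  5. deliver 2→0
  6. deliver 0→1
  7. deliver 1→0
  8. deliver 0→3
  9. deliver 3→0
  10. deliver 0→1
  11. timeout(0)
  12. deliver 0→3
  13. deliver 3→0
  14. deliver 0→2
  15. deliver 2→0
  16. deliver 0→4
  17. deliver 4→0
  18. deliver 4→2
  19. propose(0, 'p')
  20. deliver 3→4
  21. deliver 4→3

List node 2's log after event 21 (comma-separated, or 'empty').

s

1. propose(0,'s'):  <0:coor t1 ->
2. deliver 0→4:  <4:part t1 ->
3. deliver 4→0:  nop
4. deliver 0→2:  <2:part t1 ->
5. deliver 2→0:  nop
6. deliver 0→1:  <1:part t1 ->
7. deliver 1→0:  nop
8. deliver 0→3:  <3:part t1 ->
9. deliver 3→0:  <0:coor t1 s>
10. deliver 0→1:  <1:part t1 s>
11. timeout(0):  <0:coor t2 s>
12. deliver 0→3:  <3:part t1 s>
13. deliver 3→0:  nop
14. deliver 0→2:  <2:part t1 s>
15. deliver 2→0:  nop
16. deliver 0→4:  <4:part t1 s>
17. deliver 4→0:  nop
18. deliver 4→2:  nop
19. propose(0,'p'):  <0:coor t3 s>
20. deliver 3→4:  nop
21. deliver 4→3:  nop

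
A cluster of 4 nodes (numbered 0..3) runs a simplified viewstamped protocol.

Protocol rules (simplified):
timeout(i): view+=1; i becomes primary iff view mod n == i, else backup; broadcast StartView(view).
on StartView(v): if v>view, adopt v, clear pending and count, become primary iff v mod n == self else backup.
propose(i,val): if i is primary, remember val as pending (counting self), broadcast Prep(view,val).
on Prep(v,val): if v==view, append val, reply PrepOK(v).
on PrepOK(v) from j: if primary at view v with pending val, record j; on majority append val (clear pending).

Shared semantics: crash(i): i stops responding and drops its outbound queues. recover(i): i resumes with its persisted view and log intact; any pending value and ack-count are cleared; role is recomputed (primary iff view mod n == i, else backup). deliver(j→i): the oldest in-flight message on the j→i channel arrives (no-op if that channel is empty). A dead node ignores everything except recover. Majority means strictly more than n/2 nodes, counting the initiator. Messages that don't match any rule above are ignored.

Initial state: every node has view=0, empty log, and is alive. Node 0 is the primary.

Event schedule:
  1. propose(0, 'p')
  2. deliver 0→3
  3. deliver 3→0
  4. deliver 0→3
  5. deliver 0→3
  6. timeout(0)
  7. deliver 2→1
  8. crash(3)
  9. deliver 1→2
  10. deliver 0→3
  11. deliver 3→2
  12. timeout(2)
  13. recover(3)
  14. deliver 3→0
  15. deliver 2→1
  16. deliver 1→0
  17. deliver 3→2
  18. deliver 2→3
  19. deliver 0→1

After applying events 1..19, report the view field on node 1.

1

after 1 — propose(0,'p'): ·
after 2 — deliver 0→3: n3:back/v0/[p]
after 3 — deliver 3→0: ·
after 4 — deliver 0→3: ·
after 5 — deliver 0→3: ·
after 6 — timeout(0): n0:back/v1/[-]
after 7 — deliver 2→1: ·
after 8 — crash(3): n3:✗back/v0/[p]
after 9 — deliver 1→2: ·
after 10 — deliver 0→3: ·
after 11 — deliver 3→2: ·
after 12 — timeout(2): n2:back/v1/[-]
after 13 — recover(3): n3:back/v0/[p]
after 14 — deliver 3→0: ·
after 15 — deliver 2→1: n1:prim/v1/[-]
after 16 — deliver 1→0: ·
after 17 — deliver 3→2: ·
after 18 — deliver 2→3: n3:back/v1/[p]
after 19 — deliver 0→1: ·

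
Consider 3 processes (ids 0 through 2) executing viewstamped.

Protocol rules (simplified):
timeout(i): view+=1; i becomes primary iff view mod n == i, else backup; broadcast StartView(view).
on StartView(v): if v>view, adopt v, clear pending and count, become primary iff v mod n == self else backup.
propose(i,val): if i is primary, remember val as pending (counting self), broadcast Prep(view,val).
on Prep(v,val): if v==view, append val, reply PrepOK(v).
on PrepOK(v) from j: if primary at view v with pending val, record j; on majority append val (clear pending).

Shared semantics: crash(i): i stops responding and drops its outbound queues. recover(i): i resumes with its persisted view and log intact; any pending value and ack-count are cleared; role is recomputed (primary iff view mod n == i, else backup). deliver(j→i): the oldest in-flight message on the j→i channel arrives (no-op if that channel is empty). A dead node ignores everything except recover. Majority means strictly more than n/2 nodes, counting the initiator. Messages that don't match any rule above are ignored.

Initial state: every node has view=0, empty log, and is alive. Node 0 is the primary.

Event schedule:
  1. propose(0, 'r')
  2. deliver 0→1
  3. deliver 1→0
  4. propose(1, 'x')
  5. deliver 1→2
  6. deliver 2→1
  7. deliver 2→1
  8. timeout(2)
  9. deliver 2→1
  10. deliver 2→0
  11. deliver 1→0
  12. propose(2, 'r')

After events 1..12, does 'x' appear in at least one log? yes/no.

1. propose(0,'r'):  nop
2. deliver 0→1:  <1:back v0 r>
3. deliver 1→0:  <0:prim v0 r>
4. propose(1,'x'):  nop
5. deliver 1→2:  nop
6. deliver 2→1:  nop
7. deliver 2→1:  nop
8. timeout(2):  <2:back v1 ->
9. deliver 2→1:  <1:prim v1 r>
10. deliver 2→0:  <0:back v1 r>
11. deliver 1→0:  nop
12. propose(2,'r'):  nop

no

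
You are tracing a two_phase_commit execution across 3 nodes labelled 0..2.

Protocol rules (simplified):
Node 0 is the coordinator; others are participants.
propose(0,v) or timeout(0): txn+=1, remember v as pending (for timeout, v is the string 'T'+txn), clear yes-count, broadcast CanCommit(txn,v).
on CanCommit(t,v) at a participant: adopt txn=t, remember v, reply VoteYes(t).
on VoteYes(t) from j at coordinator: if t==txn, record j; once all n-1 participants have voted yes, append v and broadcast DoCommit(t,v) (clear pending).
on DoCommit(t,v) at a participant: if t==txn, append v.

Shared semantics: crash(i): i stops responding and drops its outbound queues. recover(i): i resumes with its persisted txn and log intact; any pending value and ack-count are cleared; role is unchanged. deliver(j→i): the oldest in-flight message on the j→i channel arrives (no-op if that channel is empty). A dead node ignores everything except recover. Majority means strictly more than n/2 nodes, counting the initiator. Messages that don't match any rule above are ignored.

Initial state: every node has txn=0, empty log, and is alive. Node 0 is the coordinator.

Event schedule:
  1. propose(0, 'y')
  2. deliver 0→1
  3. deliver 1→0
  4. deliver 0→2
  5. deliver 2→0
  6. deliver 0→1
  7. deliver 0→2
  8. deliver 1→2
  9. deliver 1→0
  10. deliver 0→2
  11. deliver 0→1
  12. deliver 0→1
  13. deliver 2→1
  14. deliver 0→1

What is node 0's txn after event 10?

after 1 — propose(0,'y'): n0:coor/t1/[-]
after 2 — deliver 0→1: n1:part/t1/[-]
after 3 — deliver 1→0: ·
after 4 — deliver 0→2: n2:part/t1/[-]
after 5 — deliver 2→0: n0:coor/t1/[y]
after 6 — deliver 0→1: n1:part/t1/[y]
after 7 — deliver 0→2: n2:part/t1/[y]
after 8 — deliver 1→2: ·
after 9 — deliver 1→0: ·
after 10 — deliver 0→2: ·

1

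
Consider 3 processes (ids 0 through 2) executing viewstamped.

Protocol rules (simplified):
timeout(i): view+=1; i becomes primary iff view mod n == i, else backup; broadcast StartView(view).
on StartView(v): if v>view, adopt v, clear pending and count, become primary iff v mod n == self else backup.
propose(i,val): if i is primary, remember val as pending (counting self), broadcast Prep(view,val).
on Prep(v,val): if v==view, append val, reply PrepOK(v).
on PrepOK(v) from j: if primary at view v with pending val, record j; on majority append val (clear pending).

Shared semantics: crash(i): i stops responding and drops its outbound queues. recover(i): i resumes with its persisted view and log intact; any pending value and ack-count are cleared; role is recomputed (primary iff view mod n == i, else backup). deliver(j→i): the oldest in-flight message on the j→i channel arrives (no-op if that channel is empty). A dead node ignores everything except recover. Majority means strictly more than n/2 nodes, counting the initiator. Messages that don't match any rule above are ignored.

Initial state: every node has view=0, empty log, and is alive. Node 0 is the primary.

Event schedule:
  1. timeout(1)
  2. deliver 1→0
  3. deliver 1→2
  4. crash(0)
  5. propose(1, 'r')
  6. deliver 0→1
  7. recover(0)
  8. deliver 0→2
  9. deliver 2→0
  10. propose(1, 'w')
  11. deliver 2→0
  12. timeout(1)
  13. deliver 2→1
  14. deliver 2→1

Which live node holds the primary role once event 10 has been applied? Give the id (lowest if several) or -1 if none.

step 1 timeout(1): 1={prim,v=1,log=-}
step 2 deliver 1→0: 0={back,v=1,log=-}
step 3 deliver 1→2: 2={back,v=1,log=-}
step 4 crash(0): 0={✗back,v=1,log=-}
step 5 propose(1,'r'): —
step 6 deliver 0→1: —
step 7 recover(0): 0={back,v=1,log=-}
step 8 deliver 0→2: —
step 9 deliver 2→0: —
step 10 propose(1,'w'): —

1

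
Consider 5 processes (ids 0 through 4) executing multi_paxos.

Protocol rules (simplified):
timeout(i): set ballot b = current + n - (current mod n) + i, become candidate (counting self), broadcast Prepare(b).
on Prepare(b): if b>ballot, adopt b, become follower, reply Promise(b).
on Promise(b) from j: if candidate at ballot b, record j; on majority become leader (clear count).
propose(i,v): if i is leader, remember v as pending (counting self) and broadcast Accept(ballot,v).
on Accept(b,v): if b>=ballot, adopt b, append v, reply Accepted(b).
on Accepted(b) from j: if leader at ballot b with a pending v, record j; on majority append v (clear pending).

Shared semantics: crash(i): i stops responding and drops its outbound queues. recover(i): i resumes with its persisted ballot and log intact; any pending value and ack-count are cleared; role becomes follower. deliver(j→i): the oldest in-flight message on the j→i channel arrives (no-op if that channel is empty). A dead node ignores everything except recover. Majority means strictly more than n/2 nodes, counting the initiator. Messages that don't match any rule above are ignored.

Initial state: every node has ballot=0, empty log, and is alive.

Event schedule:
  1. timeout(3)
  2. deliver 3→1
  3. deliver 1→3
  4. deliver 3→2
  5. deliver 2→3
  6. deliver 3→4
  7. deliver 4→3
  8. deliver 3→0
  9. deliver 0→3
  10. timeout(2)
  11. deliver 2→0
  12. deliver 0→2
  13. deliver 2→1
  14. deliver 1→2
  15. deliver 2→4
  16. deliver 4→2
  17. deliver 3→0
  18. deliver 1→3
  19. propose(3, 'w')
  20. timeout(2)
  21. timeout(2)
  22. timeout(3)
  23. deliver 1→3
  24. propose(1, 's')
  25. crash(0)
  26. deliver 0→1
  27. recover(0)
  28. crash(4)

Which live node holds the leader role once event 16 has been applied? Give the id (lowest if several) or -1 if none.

[1] timeout(3) → N3(cand b8 [-])
[2] deliver 3→1 → N1(foll b8 [-])
[3] deliver 1→3 → ∅
[4] deliver 3→2 → N2(foll b8 [-])
[5] deliver 2→3 → N3(lead b8 [-])
[6] deliver 3→4 → N4(foll b8 [-])
[7] deliver 4→3 → ∅
[8] deliver 3→0 → N0(foll b8 [-])
[9] deliver 0→3 → ∅
[10] timeout(2) → N2(cand b12 [-])
[11] deliver 2→0 → N0(foll b12 [-])
[12] deliver 0→2 → ∅
[13] deliver 2→1 → N1(foll b12 [-])
[14] deliver 1→2 → N2(lead b12 [-])
[15] deliver 2→4 → N4(foll b12 [-])
[16] deliver 4→2 → ∅

2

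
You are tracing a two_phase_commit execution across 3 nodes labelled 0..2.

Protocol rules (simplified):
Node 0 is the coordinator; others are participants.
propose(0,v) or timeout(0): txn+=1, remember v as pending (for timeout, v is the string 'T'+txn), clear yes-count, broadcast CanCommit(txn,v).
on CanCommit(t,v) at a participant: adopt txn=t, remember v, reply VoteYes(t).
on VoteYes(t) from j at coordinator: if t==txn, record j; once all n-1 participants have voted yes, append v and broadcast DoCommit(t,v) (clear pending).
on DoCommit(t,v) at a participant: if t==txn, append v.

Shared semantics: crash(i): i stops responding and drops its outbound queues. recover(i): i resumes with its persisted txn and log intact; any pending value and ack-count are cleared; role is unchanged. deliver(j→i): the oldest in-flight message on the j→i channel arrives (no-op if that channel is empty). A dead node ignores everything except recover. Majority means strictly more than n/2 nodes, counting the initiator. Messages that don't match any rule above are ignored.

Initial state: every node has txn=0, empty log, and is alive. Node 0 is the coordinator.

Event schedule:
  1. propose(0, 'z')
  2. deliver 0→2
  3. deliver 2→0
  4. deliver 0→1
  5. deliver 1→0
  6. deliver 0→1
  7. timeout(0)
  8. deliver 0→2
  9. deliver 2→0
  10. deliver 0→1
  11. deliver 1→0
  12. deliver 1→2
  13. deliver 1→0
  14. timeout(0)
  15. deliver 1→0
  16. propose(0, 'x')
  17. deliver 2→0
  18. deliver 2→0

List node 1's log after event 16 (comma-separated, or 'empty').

z

e1 propose(0,'z'): 0[coor,t=1,-]
e2 deliver 0→2: 2[part,t=1,-]
e3 deliver 2→0: ·
e4 deliver 0→1: 1[part,t=1,-]
e5 deliver 1→0: 0[coor,t=1,z]
e6 deliver 0→1: 1[part,t=1,z]
e7 timeout(0): 0[coor,t=2,z]
e8 deliver 0→2: 2[part,t=1,z]
e9 deliver 2→0: ·
e10 deliver 0→1: 1[part,t=2,z]
e11 deliver 1→0: ·
e12 deliver 1→2: ·
e13 deliver 1→0: ·
e14 timeout(0): 0[coor,t=3,z]
e15 deliver 1→0: ·
e16 propose(0,'x'): 0[coor,t=4,z]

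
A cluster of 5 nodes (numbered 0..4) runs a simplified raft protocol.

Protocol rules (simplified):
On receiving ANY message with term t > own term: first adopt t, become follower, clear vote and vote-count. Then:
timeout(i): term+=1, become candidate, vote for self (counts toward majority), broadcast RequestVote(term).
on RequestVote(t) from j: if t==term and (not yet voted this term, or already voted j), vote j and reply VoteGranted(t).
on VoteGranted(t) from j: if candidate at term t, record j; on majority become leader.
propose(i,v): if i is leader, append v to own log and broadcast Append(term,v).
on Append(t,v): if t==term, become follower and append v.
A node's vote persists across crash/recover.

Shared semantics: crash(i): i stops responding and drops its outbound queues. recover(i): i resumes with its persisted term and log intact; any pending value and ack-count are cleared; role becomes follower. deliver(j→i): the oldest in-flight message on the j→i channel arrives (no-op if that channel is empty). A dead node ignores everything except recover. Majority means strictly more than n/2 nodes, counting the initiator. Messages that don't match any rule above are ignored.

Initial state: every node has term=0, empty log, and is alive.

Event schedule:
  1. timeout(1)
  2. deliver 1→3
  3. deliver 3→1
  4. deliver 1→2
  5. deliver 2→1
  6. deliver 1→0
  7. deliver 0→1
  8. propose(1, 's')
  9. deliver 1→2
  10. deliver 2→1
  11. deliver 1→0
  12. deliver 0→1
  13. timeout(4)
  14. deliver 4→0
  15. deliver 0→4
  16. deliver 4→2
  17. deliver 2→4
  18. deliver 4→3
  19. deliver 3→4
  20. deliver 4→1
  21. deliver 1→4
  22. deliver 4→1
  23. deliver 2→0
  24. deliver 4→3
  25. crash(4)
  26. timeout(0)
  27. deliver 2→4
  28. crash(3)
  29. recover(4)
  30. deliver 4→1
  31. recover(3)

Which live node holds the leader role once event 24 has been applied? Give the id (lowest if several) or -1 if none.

after 1 — timeout(1): n1:cand/t1/[-]
after 2 — deliver 1→3: n3:foll/t1/[-]
after 3 — deliver 3→1: ·
after 4 — deliver 1→2: n2:foll/t1/[-]
after 5 — deliver 2→1: n1:lead/t1/[-]
after 6 — deliver 1→0: n0:foll/t1/[-]
after 7 — deliver 0→1: ·
after 8 — propose(1,'s'): n1:lead/t1/[s]
after 9 — deliver 1→2: n2:foll/t1/[s]
after 10 — deliver 2→1: ·
after 11 — deliver 1→0: n0:foll/t1/[s]
after 12 — deliver 0→1: ·
after 13 — timeout(4): n4:cand/t1/[-]
after 14 — deliver 4→0: ·
after 15 — deliver 0→4: ·
after 16 — deliver 4→2: ·
after 17 — deliver 2→4: ·
after 18 — deliver 4→3: ·
after 19 — deliver 3→4: ·
after 20 — deliver 4→1: ·
after 21 — deliver 1→4: ·
after 22 — deliver 4→1: ·
after 23 — deliver 2→0: ·
after 24 — deliver 4→3: ·

1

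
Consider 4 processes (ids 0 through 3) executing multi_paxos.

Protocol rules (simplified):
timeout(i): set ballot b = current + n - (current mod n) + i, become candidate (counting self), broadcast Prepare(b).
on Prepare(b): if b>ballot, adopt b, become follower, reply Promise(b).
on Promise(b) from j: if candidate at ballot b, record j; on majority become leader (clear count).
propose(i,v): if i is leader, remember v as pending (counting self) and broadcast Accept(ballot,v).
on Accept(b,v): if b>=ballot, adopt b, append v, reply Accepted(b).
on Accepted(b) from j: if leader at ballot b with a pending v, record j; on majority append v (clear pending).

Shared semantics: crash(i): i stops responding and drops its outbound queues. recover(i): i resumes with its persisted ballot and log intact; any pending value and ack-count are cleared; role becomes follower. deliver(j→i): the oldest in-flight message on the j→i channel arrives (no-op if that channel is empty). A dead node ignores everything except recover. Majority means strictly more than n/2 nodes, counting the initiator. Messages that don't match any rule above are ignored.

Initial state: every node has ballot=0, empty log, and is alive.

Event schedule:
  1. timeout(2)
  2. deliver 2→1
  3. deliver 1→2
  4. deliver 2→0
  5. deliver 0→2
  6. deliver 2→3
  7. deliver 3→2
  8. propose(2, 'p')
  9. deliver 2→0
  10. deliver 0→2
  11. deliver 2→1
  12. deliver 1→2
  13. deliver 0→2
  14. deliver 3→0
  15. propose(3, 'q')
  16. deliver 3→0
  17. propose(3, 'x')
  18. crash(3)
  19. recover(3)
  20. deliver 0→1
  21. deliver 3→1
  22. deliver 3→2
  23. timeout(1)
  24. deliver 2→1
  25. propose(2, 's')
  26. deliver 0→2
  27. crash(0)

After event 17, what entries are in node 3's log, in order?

step 1 timeout(2): 2={cand,b=6,log=-}
step 2 deliver 2→1: 1={foll,b=6,log=-}
step 3 deliver 1→2: —
step 4 deliver 2→0: 0={foll,b=6,log=-}
step 5 deliver 0→2: 2={lead,b=6,log=-}
step 6 deliver 2→3: 3={foll,b=6,log=-}
step 7 deliver 3→2: —
step 8 propose(2,'p'): —
step 9 deliver 2→0: 0={foll,b=6,log=p}
step 10 deliver 0→2: —
step 11 deliver 2→1: 1={foll,b=6,log=p}
step 12 deliver 1→2: 2={lead,b=6,log=p}
step 13 deliver 0→2: —
step 14 deliver 3→0: —
step 15 propose(3,'q'): —
step 16 deliver 3→0: —
step 17 propose(3,'x'): —

empty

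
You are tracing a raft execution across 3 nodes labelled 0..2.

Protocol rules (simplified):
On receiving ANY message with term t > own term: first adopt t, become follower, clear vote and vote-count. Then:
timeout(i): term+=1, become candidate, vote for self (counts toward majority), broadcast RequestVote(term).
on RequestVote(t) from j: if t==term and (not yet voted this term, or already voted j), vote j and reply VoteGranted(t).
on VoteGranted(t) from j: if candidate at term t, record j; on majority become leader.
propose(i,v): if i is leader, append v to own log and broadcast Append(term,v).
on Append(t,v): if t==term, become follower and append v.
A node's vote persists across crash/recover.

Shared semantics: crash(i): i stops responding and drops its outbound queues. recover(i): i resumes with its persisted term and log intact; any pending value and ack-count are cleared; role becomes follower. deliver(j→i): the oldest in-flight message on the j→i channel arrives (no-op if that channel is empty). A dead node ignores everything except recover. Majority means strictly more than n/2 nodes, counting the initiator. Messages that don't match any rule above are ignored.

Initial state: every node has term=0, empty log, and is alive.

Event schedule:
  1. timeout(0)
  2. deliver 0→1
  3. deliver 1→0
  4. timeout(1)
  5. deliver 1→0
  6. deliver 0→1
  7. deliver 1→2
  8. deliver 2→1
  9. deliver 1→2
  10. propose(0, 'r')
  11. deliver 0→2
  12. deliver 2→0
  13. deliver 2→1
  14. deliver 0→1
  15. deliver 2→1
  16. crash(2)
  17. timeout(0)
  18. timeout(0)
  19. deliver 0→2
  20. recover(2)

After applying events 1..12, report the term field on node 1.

2

after 1 — timeout(0): n0:cand/t1/[-]
after 2 — deliver 0→1: n1:foll/t1/[-]
after 3 — deliver 1→0: n0:lead/t1/[-]
after 4 — timeout(1): n1:cand/t2/[-]
after 5 — deliver 1→0: n0:foll/t2/[-]
after 6 — deliver 0→1: n1:lead/t2/[-]
after 7 — deliver 1→2: n2:foll/t2/[-]
after 8 — deliver 2→1: ·
after 9 — deliver 1→2: ·
after 10 — propose(0,'r'): ·
after 11 — deliver 0→2: ·
after 12 — deliver 2→0: ·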